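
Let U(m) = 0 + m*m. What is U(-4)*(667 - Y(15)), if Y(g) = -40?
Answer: 11312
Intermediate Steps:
U(m) = m**2 (U(m) = 0 + m**2 = m**2)
U(-4)*(667 - Y(15)) = (-4)**2*(667 - 1*(-40)) = 16*(667 + 40) = 16*707 = 11312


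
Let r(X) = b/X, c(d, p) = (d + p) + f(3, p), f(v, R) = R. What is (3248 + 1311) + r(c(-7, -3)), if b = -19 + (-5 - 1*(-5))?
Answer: 59286/13 ≈ 4560.5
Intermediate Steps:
b = -19 (b = -19 + (-5 + 5) = -19 + 0 = -19)
c(d, p) = d + 2*p (c(d, p) = (d + p) + p = d + 2*p)
r(X) = -19/X
(3248 + 1311) + r(c(-7, -3)) = (3248 + 1311) - 19/(-7 + 2*(-3)) = 4559 - 19/(-7 - 6) = 4559 - 19/(-13) = 4559 - 19*(-1/13) = 4559 + 19/13 = 59286/13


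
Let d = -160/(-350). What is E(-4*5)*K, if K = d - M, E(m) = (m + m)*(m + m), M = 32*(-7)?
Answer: 2513920/7 ≈ 3.5913e+5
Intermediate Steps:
M = -224
d = 16/35 (d = -160*(-1/350) = 16/35 ≈ 0.45714)
E(m) = 4*m² (E(m) = (2*m)*(2*m) = 4*m²)
K = 7856/35 (K = 16/35 - 1*(-224) = 16/35 + 224 = 7856/35 ≈ 224.46)
E(-4*5)*K = (4*(-4*5)²)*(7856/35) = (4*(-20)²)*(7856/35) = (4*400)*(7856/35) = 1600*(7856/35) = 2513920/7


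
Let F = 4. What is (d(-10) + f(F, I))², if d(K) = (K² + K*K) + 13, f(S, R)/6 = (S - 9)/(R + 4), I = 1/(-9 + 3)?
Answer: 22268961/529 ≈ 42096.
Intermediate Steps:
I = -⅙ (I = 1/(-6) = -⅙ ≈ -0.16667)
f(S, R) = 6*(-9 + S)/(4 + R) (f(S, R) = 6*((S - 9)/(R + 4)) = 6*((-9 + S)/(4 + R)) = 6*(-9 + S)/(4 + R))
d(K) = 13 + 2*K² (d(K) = (K² + K²) + 13 = 2*K² + 13 = 13 + 2*K²)
(d(-10) + f(F, I))² = ((13 + 2*(-10)²) + 6*(-9 + 4)/(4 - ⅙))² = ((13 + 2*100) + 6*(-5)/(23/6))² = ((13 + 200) + 6*(6/23)*(-5))² = (213 - 180/23)² = (4719/23)² = 22268961/529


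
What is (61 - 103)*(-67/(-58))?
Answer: -1407/29 ≈ -48.517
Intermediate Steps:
(61 - 103)*(-67/(-58)) = -(-2814)*(-1)/58 = -42*67/58 = -1407/29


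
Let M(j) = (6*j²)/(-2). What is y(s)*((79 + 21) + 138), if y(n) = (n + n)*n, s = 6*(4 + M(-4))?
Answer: 33175296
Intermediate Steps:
M(j) = -3*j² (M(j) = (6*j²)*(-½) = -3*j²)
s = -264 (s = 6*(4 - 3*(-4)²) = 6*(4 - 3*16) = 6*(4 - 48) = 6*(-44) = -264)
y(n) = 2*n² (y(n) = (2*n)*n = 2*n²)
y(s)*((79 + 21) + 138) = (2*(-264)²)*((79 + 21) + 138) = (2*69696)*(100 + 138) = 139392*238 = 33175296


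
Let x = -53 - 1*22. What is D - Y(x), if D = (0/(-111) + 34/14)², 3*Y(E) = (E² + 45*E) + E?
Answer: -35236/49 ≈ -719.10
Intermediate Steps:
x = -75 (x = -53 - 22 = -75)
Y(E) = E²/3 + 46*E/3 (Y(E) = ((E² + 45*E) + E)/3 = (E² + 46*E)/3 = E²/3 + 46*E/3)
D = 289/49 (D = (0*(-1/111) + 34*(1/14))² = (0 + 17/7)² = (17/7)² = 289/49 ≈ 5.8980)
D - Y(x) = 289/49 - (-75)*(46 - 75)/3 = 289/49 - (-75)*(-29)/3 = 289/49 - 1*725 = 289/49 - 725 = -35236/49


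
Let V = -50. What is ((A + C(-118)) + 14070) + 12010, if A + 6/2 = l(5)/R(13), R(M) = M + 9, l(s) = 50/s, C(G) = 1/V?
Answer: 14342589/550 ≈ 26077.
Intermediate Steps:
C(G) = -1/50 (C(G) = 1/(-50) = -1/50)
R(M) = 9 + M
A = -28/11 (A = -3 + (50/5)/(9 + 13) = -3 + (50*(⅕))/22 = -3 + 10*(1/22) = -3 + 5/11 = -28/11 ≈ -2.5455)
((A + C(-118)) + 14070) + 12010 = ((-28/11 - 1/50) + 14070) + 12010 = (-1411/550 + 14070) + 12010 = 7737089/550 + 12010 = 14342589/550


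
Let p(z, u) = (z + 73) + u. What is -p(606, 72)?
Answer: -751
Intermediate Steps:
p(z, u) = 73 + u + z (p(z, u) = (73 + z) + u = 73 + u + z)
-p(606, 72) = -(73 + 72 + 606) = -1*751 = -751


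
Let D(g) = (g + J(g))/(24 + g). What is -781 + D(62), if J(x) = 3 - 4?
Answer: -67105/86 ≈ -780.29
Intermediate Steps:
J(x) = -1
D(g) = (-1 + g)/(24 + g) (D(g) = (g - 1)/(24 + g) = (-1 + g)/(24 + g))
-781 + D(62) = -781 + (-1 + 62)/(24 + 62) = -781 + 61/86 = -67105/86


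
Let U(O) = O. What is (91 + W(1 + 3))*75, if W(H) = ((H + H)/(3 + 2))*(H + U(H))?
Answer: 7785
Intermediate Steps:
W(H) = 4*H²/5 (W(H) = ((H + H)/(3 + 2))*(H + H) = ((2*H)/5)*(2*H) = ((2*H)*(⅕))*(2*H) = (2*H/5)*(2*H) = 4*H²/5)
(91 + W(1 + 3))*75 = (91 + 4*(1 + 3)²/5)*75 = (91 + (⅘)*4²)*75 = (91 + (⅘)*16)*75 = (91 + 64/5)*75 = (519/5)*75 = 7785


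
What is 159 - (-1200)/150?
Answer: 167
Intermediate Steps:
159 - (-1200)/150 = 159 - 48*(-⅙) = 159 + 8 = 167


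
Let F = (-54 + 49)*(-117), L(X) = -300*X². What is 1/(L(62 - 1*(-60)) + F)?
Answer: -1/4464615 ≈ -2.2398e-7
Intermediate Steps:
F = 585 (F = -5*(-117) = 585)
1/(L(62 - 1*(-60)) + F) = 1/(-300*(62 - 1*(-60))² + 585) = 1/(-300*(62 + 60)² + 585) = 1/(-300*122² + 585) = 1/(-300*14884 + 585) = 1/(-4465200 + 585) = 1/(-4464615) = -1/4464615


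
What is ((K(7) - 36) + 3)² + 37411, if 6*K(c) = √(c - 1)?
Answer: 231001/6 - 11*√6 ≈ 38473.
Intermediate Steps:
K(c) = √(-1 + c)/6 (K(c) = √(c - 1)/6 = √(-1 + c)/6)
((K(7) - 36) + 3)² + 37411 = ((√(-1 + 7)/6 - 36) + 3)² + 37411 = ((√6/6 - 36) + 3)² + 37411 = ((-36 + √6/6) + 3)² + 37411 = (-33 + √6/6)² + 37411 = 37411 + (-33 + √6/6)²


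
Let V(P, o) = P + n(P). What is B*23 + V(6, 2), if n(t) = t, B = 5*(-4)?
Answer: -448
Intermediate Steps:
B = -20
V(P, o) = 2*P (V(P, o) = P + P = 2*P)
B*23 + V(6, 2) = -20*23 + 2*6 = -460 + 12 = -448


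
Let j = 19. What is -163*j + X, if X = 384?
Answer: -2713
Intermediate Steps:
-163*j + X = -163*19 + 384 = -3097 + 384 = -2713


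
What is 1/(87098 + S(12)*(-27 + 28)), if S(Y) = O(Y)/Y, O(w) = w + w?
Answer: 1/87100 ≈ 1.1481e-5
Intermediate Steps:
O(w) = 2*w
S(Y) = 2 (S(Y) = (2*Y)/Y = 2)
1/(87098 + S(12)*(-27 + 28)) = 1/(87098 + 2*(-27 + 28)) = 1/(87098 + 2*1) = 1/(87098 + 2) = 1/87100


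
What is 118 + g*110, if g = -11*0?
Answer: 118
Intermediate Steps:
g = 0
118 + g*110 = 118 + 0*110 = 118 + 0 = 118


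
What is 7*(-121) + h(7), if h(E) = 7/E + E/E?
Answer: -845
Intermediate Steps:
h(E) = 1 + 7/E (h(E) = 7/E + 1 = 1 + 7/E)
7*(-121) + h(7) = 7*(-121) + (7 + 7)/7 = -847 + (⅐)*14 = -847 + 2 = -845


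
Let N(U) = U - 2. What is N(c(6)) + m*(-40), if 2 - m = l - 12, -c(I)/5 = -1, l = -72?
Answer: -3437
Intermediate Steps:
c(I) = 5 (c(I) = -5*(-1) = 5)
N(U) = -2 + U
m = 86 (m = 2 - (-72 - 12) = 2 - 1*(-84) = 2 + 84 = 86)
N(c(6)) + m*(-40) = (-2 + 5) + 86*(-40) = 3 - 3440 = -3437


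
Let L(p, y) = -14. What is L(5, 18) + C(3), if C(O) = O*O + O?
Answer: -2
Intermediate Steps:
C(O) = O + O² (C(O) = O² + O = O + O²)
L(5, 18) + C(3) = -14 + 3*(1 + 3) = -14 + 3*4 = -14 + 12 = -2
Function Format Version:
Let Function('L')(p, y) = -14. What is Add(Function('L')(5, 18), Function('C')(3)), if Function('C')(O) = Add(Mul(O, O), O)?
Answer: -2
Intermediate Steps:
Function('C')(O) = Add(O, Pow(O, 2)) (Function('C')(O) = Add(Pow(O, 2), O) = Add(O, Pow(O, 2)))
Add(Function('L')(5, 18), Function('C')(3)) = Add(-14, Mul(3, Add(1, 3))) = Add(-14, Mul(3, 4)) = Add(-14, 12) = -2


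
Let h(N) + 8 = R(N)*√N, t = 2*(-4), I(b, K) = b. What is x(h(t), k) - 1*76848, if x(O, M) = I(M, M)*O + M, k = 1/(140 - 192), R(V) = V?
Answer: -3996089/52 + 4*I*√2/13 ≈ -76848.0 + 0.43514*I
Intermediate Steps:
k = -1/52 (k = 1/(-52) = -1/52 ≈ -0.019231)
t = -8
h(N) = -8 + N^(3/2) (h(N) = -8 + N*√N = -8 + N^(3/2))
x(O, M) = M + M*O (x(O, M) = M*O + M = M + M*O)
x(h(t), k) - 1*76848 = -(1 + (-8 + (-8)^(3/2)))/52 - 1*76848 = -(1 + (-8 - 16*I*√2))/52 - 76848 = -(-7 - 16*I*√2)/52 - 76848 = (7/52 + 4*I*√2/13) - 76848 = -3996089/52 + 4*I*√2/13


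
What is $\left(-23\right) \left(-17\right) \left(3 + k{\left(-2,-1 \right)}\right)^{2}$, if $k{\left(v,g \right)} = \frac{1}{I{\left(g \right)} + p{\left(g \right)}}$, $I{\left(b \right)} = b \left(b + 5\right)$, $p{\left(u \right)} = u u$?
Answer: $\frac{25024}{9} \approx 2780.4$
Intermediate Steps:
$p{\left(u \right)} = u^{2}$
$I{\left(b \right)} = b \left(5 + b\right)$
$k{\left(v,g \right)} = \frac{1}{g^{2} + g \left(5 + g\right)}$ ($k{\left(v,g \right)} = \frac{1}{g \left(5 + g\right) + g^{2}} = \frac{1}{g^{2} + g \left(5 + g\right)}$)
$\left(-23\right) \left(-17\right) \left(3 + k{\left(-2,-1 \right)}\right)^{2} = \left(-23\right) \left(-17\right) \left(3 + \frac{1}{\left(-1\right) \left(5 + 2 \left(-1\right)\right)}\right)^{2} = 391 \left(3 - \frac{1}{5 - 2}\right)^{2} = 391 \left(3 - \frac{1}{3}\right)^{2} = 391 \left(\frac{8}{3}\right)^{2} = 391 \cdot \frac{64}{9} = \frac{25024}{9}$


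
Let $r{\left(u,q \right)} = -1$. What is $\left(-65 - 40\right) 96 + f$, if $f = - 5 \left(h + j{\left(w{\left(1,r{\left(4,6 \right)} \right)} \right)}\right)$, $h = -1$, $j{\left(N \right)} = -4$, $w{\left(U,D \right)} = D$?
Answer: $-10055$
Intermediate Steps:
$f = 25$ ($f = - 5 \left(-1 - 4\right) = \left(-5\right) \left(-5\right) = 25$)
$\left(-65 - 40\right) 96 + f = \left(-65 - 40\right) 96 + 25 = \left(-105\right) 96 + 25 = -10080 + 25 = -10055$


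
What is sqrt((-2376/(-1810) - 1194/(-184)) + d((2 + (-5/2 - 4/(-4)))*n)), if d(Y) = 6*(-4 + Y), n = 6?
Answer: 3*sqrt(346965235)/41630 ≈ 1.3423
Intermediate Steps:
d(Y) = -24 + 6*Y
sqrt((-2376/(-1810) - 1194/(-184)) + d((2 + (-5/2 - 4/(-4)))*n)) = sqrt((-2376/(-1810) - 1194/(-184)) + (-24 + 6*((2 + (-5/2 - 4/(-4)))*6))) = sqrt((-2376*(-1/1810) - 1194*(-1/184)) + (-24 + 6*((2 + (-5*1/2 - 4*(-1/4)))*6))) = sqrt((1188/905 + 597/92) + (-24 + 6*((2 + (-5/2 + 1))*6))) = sqrt(649581/83260 + (-24 + 6*((2 - 3/2)*6))) = sqrt(649581/83260 + (-24 + 6*((1/2)*6))) = sqrt(649581/83260 + (-24 + 6*3)) = sqrt(649581/83260 + (-24 + 18)) = sqrt(649581/83260 - 6) = sqrt(150021/83260) = 3*sqrt(346965235)/41630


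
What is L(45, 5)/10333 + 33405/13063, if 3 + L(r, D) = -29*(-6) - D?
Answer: 347342323/134979979 ≈ 2.5733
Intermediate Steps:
L(r, D) = 171 - D (L(r, D) = -3 + (-29*(-6) - D) = -3 + (174 - D) = 171 - D)
L(45, 5)/10333 + 33405/13063 = (171 - 1*5)/10333 + 33405/13063 = (171 - 5)*(1/10333) + 33405*(1/13063) = 166*(1/10333) + 33405/13063 = 166/10333 + 33405/13063 = 347342323/134979979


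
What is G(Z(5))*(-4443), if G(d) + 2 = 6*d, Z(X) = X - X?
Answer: 8886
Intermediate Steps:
Z(X) = 0
G(d) = -2 + 6*d
G(Z(5))*(-4443) = (-2 + 6*0)*(-4443) = (-2 + 0)*(-4443) = -2*(-4443) = 8886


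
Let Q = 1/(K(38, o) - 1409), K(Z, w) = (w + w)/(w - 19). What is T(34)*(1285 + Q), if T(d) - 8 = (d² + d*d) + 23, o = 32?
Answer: 54955280556/18253 ≈ 3.0108e+6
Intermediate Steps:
T(d) = 31 + 2*d² (T(d) = 8 + ((d² + d*d) + 23) = 8 + ((d² + d²) + 23) = 8 + (2*d² + 23) = 8 + (23 + 2*d²) = 31 + 2*d²)
K(Z, w) = 2*w/(-19 + w) (K(Z, w) = (2*w)/(-19 + w) = 2*w/(-19 + w))
Q = -13/18253 (Q = 1/(2*32/(-19 + 32) - 1409) = 1/(2*32/13 - 1409) = 1/(2*32*(1/13) - 1409) = 1/(64/13 - 1409) = 1/(-18253/13) = -13/18253 ≈ -0.00071221)
T(34)*(1285 + Q) = (31 + 2*34²)*(1285 - 13/18253) = (31 + 2*1156)*(23455092/18253) = (31 + 2312)*(23455092/18253) = 2343*(23455092/18253) = 54955280556/18253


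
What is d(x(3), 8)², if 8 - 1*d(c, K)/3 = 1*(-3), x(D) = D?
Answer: 1089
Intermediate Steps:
d(c, K) = 33 (d(c, K) = 24 - 3*(-3) = 24 + 9 = 33)
d(x(3), 8)² = 33² = 1089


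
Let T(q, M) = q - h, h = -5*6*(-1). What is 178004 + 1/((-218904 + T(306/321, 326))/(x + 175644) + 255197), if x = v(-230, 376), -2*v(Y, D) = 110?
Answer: 853462193499216803/4794623679695 ≈ 1.7800e+5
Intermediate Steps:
v(Y, D) = -55 (v(Y, D) = -½*110 = -55)
h = 30 (h = -30*(-1) = 30)
x = -55
T(q, M) = -30 + q (T(q, M) = q - 1*30 = q - 30 = -30 + q)
178004 + 1/((-218904 + T(306/321, 326))/(x + 175644) + 255197) = 178004 + 1/((-218904 + (-30 + 306/321))/(-55 + 175644) + 255197) = 178004 + 1/((-218904 + (-30 + 306*(1/321)))/175589 + 255197) = 178004 + 1/((-218904 + (-30 + 102/107))*(1/175589) + 255197) = 178004 + 1/((-218904 - 3108/107)*(1/175589) + 255197) = 178004 + 1/(-23425836/107*1/175589 + 255197) = 178004 + 1/(-23425836/18788023 + 255197) = 178004 + 1/(4794623679695/18788023) = 178004 + 18788023/4794623679695 = 853462193499216803/4794623679695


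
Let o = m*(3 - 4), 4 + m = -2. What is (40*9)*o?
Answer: 2160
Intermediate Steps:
m = -6 (m = -4 - 2 = -6)
o = 6 (o = -6*(3 - 4) = -6*(-1) = 6)
(40*9)*o = (40*9)*6 = 360*6 = 2160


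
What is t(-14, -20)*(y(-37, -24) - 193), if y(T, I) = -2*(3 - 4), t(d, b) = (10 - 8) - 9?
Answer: 1337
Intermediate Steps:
t(d, b) = -7 (t(d, b) = 2 - 9 = -7)
y(T, I) = 2 (y(T, I) = -2*(-1) = 2)
t(-14, -20)*(y(-37, -24) - 193) = -7*(2 - 193) = -7*(-191) = 1337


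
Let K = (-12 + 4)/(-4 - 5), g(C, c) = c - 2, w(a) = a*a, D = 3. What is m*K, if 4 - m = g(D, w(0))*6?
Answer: 128/9 ≈ 14.222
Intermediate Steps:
w(a) = a²
g(C, c) = -2 + c
K = 8/9 (K = -8/(-9) = -8*(-⅑) = 8/9 ≈ 0.88889)
m = 16 (m = 4 - (-2 + 0²)*6 = 4 - (-2 + 0)*6 = 4 - (-2)*6 = 4 - 1*(-12) = 4 + 12 = 16)
m*K = 16*(8/9) = 128/9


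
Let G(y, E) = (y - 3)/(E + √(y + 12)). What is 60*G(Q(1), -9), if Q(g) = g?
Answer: 270/17 + 30*√13/17 ≈ 22.245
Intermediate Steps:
G(y, E) = (-3 + y)/(E + √(12 + y))
60*G(Q(1), -9) = 60*((-3 + 1)/(-9 + √(12 + 1))) = 60*(-2/(-9 + √13)) = -120/(-9 + √13)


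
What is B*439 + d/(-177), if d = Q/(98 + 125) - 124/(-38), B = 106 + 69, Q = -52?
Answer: 57614819087/749949 ≈ 76825.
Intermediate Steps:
B = 175
d = 12838/4237 (d = -52/(98 + 125) - 124/(-38) = -52/223 - 124*(-1/38) = -52*1/223 + 62/19 = -52/223 + 62/19 = 12838/4237 ≈ 3.0300)
B*439 + d/(-177) = 175*439 + (12838/4237)/(-177) = 76825 + (12838/4237)*(-1/177) = 76825 - 12838/749949 = 57614819087/749949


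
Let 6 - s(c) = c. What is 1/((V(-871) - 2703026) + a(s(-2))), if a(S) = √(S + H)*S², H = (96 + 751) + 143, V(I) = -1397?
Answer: -2704423/7313899675121 - 64*√998/7313899675121 ≈ -3.7004e-7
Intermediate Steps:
s(c) = 6 - c
H = 990 (H = 847 + 143 = 990)
a(S) = S²*√(990 + S) (a(S) = √(S + 990)*S² = √(990 + S)*S² = S²*√(990 + S))
1/((V(-871) - 2703026) + a(s(-2))) = 1/((-1397 - 2703026) + (6 - 1*(-2))²*√(990 + (6 - 1*(-2)))) = 1/(-2704423 + (6 + 2)²*√(990 + (6 + 2))) = 1/(-2704423 + 8²*√(990 + 8)) = 1/(-2704423 + 64*√998)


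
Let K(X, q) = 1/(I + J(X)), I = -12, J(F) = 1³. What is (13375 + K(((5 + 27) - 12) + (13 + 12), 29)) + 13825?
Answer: 299199/11 ≈ 27200.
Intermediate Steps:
J(F) = 1
K(X, q) = -1/11 (K(X, q) = 1/(-12 + 1) = 1/(-11) = -1/11)
(13375 + K(((5 + 27) - 12) + (13 + 12), 29)) + 13825 = (13375 - 1/11) + 13825 = 147124/11 + 13825 = 299199/11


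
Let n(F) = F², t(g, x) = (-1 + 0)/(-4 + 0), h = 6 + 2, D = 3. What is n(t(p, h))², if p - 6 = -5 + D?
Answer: 1/256 ≈ 0.0039063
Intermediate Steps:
p = 4 (p = 6 + (-5 + 3) = 6 - 2 = 4)
h = 8
t(g, x) = ¼ (t(g, x) = -1/(-4) = -1*(-¼) = ¼)
n(t(p, h))² = ((¼)²)² = (1/16)² = 1/256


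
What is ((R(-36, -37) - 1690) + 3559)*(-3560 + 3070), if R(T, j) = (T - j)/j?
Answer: -33884480/37 ≈ -9.1580e+5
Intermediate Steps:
R(T, j) = (T - j)/j
((R(-36, -37) - 1690) + 3559)*(-3560 + 3070) = (((-36 - 1*(-37))/(-37) - 1690) + 3559)*(-3560 + 3070) = ((-(-36 + 37)/37 - 1690) + 3559)*(-490) = ((-1/37*1 - 1690) + 3559)*(-490) = ((-1/37 - 1690) + 3559)*(-490) = (-62531/37 + 3559)*(-490) = (69152/37)*(-490) = -33884480/37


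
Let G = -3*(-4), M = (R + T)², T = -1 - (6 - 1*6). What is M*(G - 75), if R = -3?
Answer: -1008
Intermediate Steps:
T = -1 (T = -1 - (6 - 6) = -1 - 1*0 = -1 + 0 = -1)
M = 16 (M = (-3 - 1)² = (-4)² = 16)
G = 12
M*(G - 75) = 16*(12 - 75) = 16*(-63) = -1008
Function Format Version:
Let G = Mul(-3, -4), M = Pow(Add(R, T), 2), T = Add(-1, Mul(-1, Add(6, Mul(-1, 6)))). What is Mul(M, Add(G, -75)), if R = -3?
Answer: -1008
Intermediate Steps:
T = -1 (T = Add(-1, Mul(-1, Add(6, -6))) = Add(-1, Mul(-1, 0)) = Add(-1, 0) = -1)
M = 16 (M = Pow(Add(-3, -1), 2) = Pow(-4, 2) = 16)
G = 12
Mul(M, Add(G, -75)) = Mul(16, Add(12, -75)) = Mul(16, -63) = -1008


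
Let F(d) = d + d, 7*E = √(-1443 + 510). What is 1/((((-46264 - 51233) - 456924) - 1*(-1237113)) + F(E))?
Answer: 2787659/1903112498339 - 7*I*√933/11418674990034 ≈ 1.4648e-6 - 1.8725e-11*I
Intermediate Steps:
E = I*√933/7 (E = √(-1443 + 510)/7 = √(-933)/7 = (I*√933)/7 = I*√933/7 ≈ 4.3636*I)
F(d) = 2*d
1/((((-46264 - 51233) - 456924) - 1*(-1237113)) + F(E)) = 1/((((-46264 - 51233) - 456924) - 1*(-1237113)) + 2*(I*√933/7)) = 1/(((-97497 - 456924) + 1237113) + 2*I*√933/7) = 1/((-554421 + 1237113) + 2*I*√933/7) = 1/(682692 + 2*I*√933/7)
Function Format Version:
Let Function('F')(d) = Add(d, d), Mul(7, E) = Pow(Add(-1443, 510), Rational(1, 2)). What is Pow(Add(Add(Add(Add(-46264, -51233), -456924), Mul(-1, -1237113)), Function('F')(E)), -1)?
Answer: Add(Rational(2787659, 1903112498339), Mul(Rational(-7, 11418674990034), I, Pow(933, Rational(1, 2)))) ≈ Add(1.4648e-6, Mul(-1.8725e-11, I))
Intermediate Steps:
E = Mul(Rational(1, 7), I, Pow(933, Rational(1, 2))) (E = Mul(Rational(1, 7), Pow(Add(-1443, 510), Rational(1, 2))) = Mul(Rational(1, 7), Pow(-933, Rational(1, 2))) = Mul(Rational(1, 7), Mul(I, Pow(933, Rational(1, 2)))) = Mul(Rational(1, 7), I, Pow(933, Rational(1, 2))) ≈ Mul(4.3636, I))
Function('F')(d) = Mul(2, d)
Pow(Add(Add(Add(Add(-46264, -51233), -456924), Mul(-1, -1237113)), Function('F')(E)), -1) = Pow(Add(Add(Add(Add(-46264, -51233), -456924), Mul(-1, -1237113)), Mul(2, Mul(Rational(1, 7), I, Pow(933, Rational(1, 2))))), -1) = Pow(Add(Add(Add(-97497, -456924), 1237113), Mul(Rational(2, 7), I, Pow(933, Rational(1, 2)))), -1) = Pow(Add(Add(-554421, 1237113), Mul(Rational(2, 7), I, Pow(933, Rational(1, 2)))), -1) = Pow(Add(682692, Mul(Rational(2, 7), I, Pow(933, Rational(1, 2)))), -1)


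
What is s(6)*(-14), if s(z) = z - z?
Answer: 0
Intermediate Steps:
s(z) = 0
s(6)*(-14) = 0*(-14) = 0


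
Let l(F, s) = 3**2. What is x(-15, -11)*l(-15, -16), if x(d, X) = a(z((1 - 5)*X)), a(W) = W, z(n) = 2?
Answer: 18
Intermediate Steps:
x(d, X) = 2
l(F, s) = 9
x(-15, -11)*l(-15, -16) = 2*9 = 18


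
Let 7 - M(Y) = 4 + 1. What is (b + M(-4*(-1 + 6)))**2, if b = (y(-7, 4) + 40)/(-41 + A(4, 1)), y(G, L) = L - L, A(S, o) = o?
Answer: 1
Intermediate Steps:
y(G, L) = 0
M(Y) = 2 (M(Y) = 7 - (4 + 1) = 7 - 1*5 = 7 - 5 = 2)
b = -1 (b = (0 + 40)/(-41 + 1) = 40/(-40) = 40*(-1/40) = -1)
(b + M(-4*(-1 + 6)))**2 = (-1 + 2)**2 = 1**2 = 1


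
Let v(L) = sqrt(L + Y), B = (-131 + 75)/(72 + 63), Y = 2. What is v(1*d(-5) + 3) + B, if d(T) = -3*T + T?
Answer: -56/135 + sqrt(15) ≈ 3.4582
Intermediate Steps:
d(T) = -2*T
B = -56/135 ≈ -0.41481
v(L) = sqrt(2 + L) (v(L) = sqrt(L + 2) = sqrt(2 + L))
v(1*d(-5) + 3) + B = sqrt(2 + (1*(-2*(-5)) + 3)) - 56/135 = sqrt(2 + (1*10 + 3)) - 56/135 = sqrt(2 + (10 + 3)) - 56/135 = sqrt(2 + 13) - 56/135 = sqrt(15) - 56/135 = -56/135 + sqrt(15)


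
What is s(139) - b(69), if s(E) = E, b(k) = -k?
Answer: 208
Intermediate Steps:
s(139) - b(69) = 139 - (-1)*69 = 139 - 1*(-69) = 139 + 69 = 208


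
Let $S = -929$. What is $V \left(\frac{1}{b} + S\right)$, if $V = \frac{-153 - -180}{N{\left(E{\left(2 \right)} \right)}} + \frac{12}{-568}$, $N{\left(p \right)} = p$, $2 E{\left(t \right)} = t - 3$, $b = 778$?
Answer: $\frac{5544299631}{110476} \approx 50186.0$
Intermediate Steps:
$E{\left(t \right)} = - \frac{3}{2} + \frac{t}{2}$ ($E{\left(t \right)} = \frac{t - 3}{2} = \frac{-3 + t}{2} = - \frac{3}{2} + \frac{t}{2}$)
$V = - \frac{7671}{142}$ ($V = \frac{-153 - -180}{- \frac{3}{2} + \frac{1}{2} \cdot 2} + \frac{12}{-568} = \frac{-153 + 180}{- \frac{3}{2} + 1} + 12 \left(- \frac{1}{568}\right) = \frac{27}{- \frac{1}{2}} - \frac{3}{142} = 27 \left(-2\right) - \frac{3}{142} = -54 - \frac{3}{142} = - \frac{7671}{142} \approx -54.021$)
$V \left(\frac{1}{b} + S\right) = - \frac{7671 \left(\frac{1}{778} - 929\right)}{142} = \left(- \frac{7671}{142}\right) \left(- \frac{722761}{778}\right) = \frac{5544299631}{110476}$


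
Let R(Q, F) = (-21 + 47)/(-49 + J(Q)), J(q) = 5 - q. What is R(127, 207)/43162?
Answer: -13/3690351 ≈ -3.5227e-6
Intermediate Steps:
R(Q, F) = 26/(-44 - Q) (R(Q, F) = (-21 + 47)/(-49 + (5 - Q)) = 26/(-44 - Q))
R(127, 207)/43162 = -26/(44 + 127)/43162 = -26/171*(1/43162) = -26*1/171*(1/43162) = -26/171*1/43162 = -13/3690351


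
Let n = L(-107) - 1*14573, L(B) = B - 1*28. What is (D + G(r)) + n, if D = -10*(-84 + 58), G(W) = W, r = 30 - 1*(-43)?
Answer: -14375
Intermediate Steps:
L(B) = -28 + B (L(B) = B - 28 = -28 + B)
r = 73 (r = 30 + 43 = 73)
D = 260 (D = -10*(-26) = 260)
n = -14708 (n = (-28 - 107) - 1*14573 = -135 - 14573 = -14708)
(D + G(r)) + n = (260 + 73) - 14708 = 333 - 14708 = -14375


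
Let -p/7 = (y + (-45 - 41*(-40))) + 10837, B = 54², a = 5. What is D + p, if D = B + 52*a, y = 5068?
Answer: -119324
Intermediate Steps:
B = 2916
p = -122500 (p = -7*((5068 + (-45 - 41*(-40))) + 10837) = -7*((5068 + (-45 + 1640)) + 10837) = -7*((5068 + 1595) + 10837) = -7*(6663 + 10837) = -7*17500 = -122500)
D = 3176 (D = 2916 + 52*5 = 2916 + 260 = 3176)
D + p = 3176 - 122500 = -119324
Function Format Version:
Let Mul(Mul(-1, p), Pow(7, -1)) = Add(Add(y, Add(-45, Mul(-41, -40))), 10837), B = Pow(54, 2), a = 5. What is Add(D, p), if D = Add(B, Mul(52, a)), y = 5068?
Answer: -119324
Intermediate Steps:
B = 2916
p = -122500 (p = Mul(-7, Add(Add(5068, Add(-45, Mul(-41, -40))), 10837)) = Mul(-7, Add(Add(5068, Add(-45, 1640)), 10837)) = Mul(-7, Add(Add(5068, 1595), 10837)) = Mul(-7, Add(6663, 10837)) = Mul(-7, 17500) = -122500)
D = 3176 (D = Add(2916, Mul(52, 5)) = Add(2916, 260) = 3176)
Add(D, p) = Add(3176, -122500) = -119324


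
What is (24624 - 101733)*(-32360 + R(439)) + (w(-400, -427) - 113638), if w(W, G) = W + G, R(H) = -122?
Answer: 2504540073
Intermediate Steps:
w(W, G) = G + W
(24624 - 101733)*(-32360 + R(439)) + (w(-400, -427) - 113638) = (24624 - 101733)*(-32360 - 122) + ((-427 - 400) - 113638) = -77109*(-32482) + (-827 - 113638) = 2504654538 - 114465 = 2504540073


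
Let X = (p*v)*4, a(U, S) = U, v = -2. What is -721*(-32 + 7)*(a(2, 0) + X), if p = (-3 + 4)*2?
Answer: -252350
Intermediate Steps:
p = 2 (p = 1*2 = 2)
X = -16 (X = (2*(-2))*4 = -4*4 = -16)
-721*(-32 + 7)*(a(2, 0) + X) = -721*(-32 + 7)*(2 - 16) = -(-18025)*(-14) = -721*350 = -252350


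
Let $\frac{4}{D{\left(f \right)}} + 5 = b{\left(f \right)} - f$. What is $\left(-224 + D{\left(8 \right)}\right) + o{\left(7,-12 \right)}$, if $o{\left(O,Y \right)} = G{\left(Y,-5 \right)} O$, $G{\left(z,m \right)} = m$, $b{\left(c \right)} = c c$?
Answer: $- \frac{13205}{51} \approx -258.92$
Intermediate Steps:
$b{\left(c \right)} = c^{2}$
$D{\left(f \right)} = \frac{4}{-5 + f^{2} - f}$ ($D{\left(f \right)} = \frac{4}{-5 + \left(f^{2} - f\right)} = \frac{4}{-5 + f^{2} - f}$)
$o{\left(O,Y \right)} = - 5 O$
$\left(-224 + D{\left(8 \right)}\right) + o{\left(7,-12 \right)} = \left(-224 + \frac{4}{-5 + 8^{2} - 8}\right) - 35 = \left(-224 + \frac{4}{-5 + 64 - 8}\right) - 35 = \left(-224 + \frac{4}{51}\right) - 35 = - \frac{11420}{51} - 35 = - \frac{13205}{51}$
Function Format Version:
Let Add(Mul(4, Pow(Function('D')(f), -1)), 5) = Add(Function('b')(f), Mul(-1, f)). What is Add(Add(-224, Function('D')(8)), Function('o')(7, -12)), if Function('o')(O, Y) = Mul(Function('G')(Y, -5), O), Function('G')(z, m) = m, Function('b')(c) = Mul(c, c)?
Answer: Rational(-13205, 51) ≈ -258.92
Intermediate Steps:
Function('b')(c) = Pow(c, 2)
Function('D')(f) = Mul(4, Pow(Add(-5, Pow(f, 2), Mul(-1, f)), -1)) (Function('D')(f) = Mul(4, Pow(Add(-5, Add(Pow(f, 2), Mul(-1, f))), -1)) = Mul(4, Pow(Add(-5, Pow(f, 2), Mul(-1, f)), -1)))
Function('o')(O, Y) = Mul(-5, O)
Add(Add(-224, Function('D')(8)), Function('o')(7, -12)) = Add(Add(-224, Mul(4, Pow(Add(-5, Pow(8, 2), Mul(-1, 8)), -1))), Mul(-5, 7)) = Add(Add(-224, Mul(4, Pow(Add(-5, 64, -8), -1))), -35) = Add(Add(-224, Mul(4, Pow(51, -1))), -35) = Add(Add(-224, Mul(4, Rational(1, 51))), -35) = Add(Add(-224, Rational(4, 51)), -35) = Add(Rational(-11420, 51), -35) = Rational(-13205, 51)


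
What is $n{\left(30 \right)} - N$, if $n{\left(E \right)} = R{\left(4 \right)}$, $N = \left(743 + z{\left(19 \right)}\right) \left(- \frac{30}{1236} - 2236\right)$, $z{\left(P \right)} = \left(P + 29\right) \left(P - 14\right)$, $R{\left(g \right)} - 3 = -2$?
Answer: $\frac{452790649}{206} \approx 2.198 \cdot 10^{6}$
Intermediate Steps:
$R{\left(g \right)} = 1$ ($R{\left(g \right)} = 3 - 2 = 1$)
$z{\left(P \right)} = \left(-14 + P\right) \left(29 + P\right)$ ($z{\left(P \right)} = \left(29 + P\right) \left(-14 + P\right) = \left(-14 + P\right) \left(29 + P\right)$)
$N = - \frac{452790443}{206}$ ($N = \left(743 + \left(-406 + 19^{2} + 15 \cdot 19\right)\right) \left(- \frac{30}{1236} - 2236\right) = \left(743 + \left(-406 + 361 + 285\right)\right) \left(\left(-30\right) \frac{1}{1236} - 2236\right) = \left(743 + 240\right) \left(- \frac{5}{206} - 2236\right) = 983 \left(- \frac{460621}{206}\right) = - \frac{452790443}{206} \approx -2.198 \cdot 10^{6}$)
$n{\left(E \right)} = 1$
$n{\left(30 \right)} - N = 1 - - \frac{452790443}{206} = 1 + \frac{452790443}{206} = \frac{452790649}{206}$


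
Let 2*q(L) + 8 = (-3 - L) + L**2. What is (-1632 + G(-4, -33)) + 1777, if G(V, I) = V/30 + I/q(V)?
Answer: 2063/15 ≈ 137.53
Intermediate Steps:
q(L) = -11/2 + L**2/2 - L/2 (q(L) = -4 + ((-3 - L) + L**2)/2 = -4 + (-3 + L**2 - L)/2 = -4 + (-3/2 + L**2/2 - L/2) = -11/2 + L**2/2 - L/2)
G(V, I) = V/30 + I/(-11/2 + V**2/2 - V/2)
(-1632 + G(-4, -33)) + 1777 = (-1632 + (-2*(-33) + (1/30)*(-4)*(11 - 4 - 1*(-4)**2))/(11 - 4 - 1*(-4)**2)) + 1777 = (-1632 + (66 + (1/30)*(-4)*(11 - 4 - 1*16))/(11 - 4 - 1*16)) + 1777 = (-1632 + (66 + (1/30)*(-4)*(11 - 4 - 16))/(11 - 4 - 16)) + 1777 = (-1632 + (66 + (1/30)*(-4)*(-9))/(-9)) + 1777 = (-1632 - (66 + 6/5)/9) + 1777 = (-1632 - 1/9*336/5) + 1777 = (-1632 - 112/15) + 1777 = -24592/15 + 1777 = 2063/15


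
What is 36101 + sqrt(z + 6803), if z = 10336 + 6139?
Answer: 36101 + sqrt(23278) ≈ 36254.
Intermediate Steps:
z = 16475
36101 + sqrt(z + 6803) = 36101 + sqrt(16475 + 6803) = 36101 + sqrt(23278)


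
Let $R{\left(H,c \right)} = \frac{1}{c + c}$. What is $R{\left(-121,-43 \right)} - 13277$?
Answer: $- \frac{1141823}{86} \approx -13277.0$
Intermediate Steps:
$R{\left(H,c \right)} = \frac{1}{2 c}$
$R{\left(-121,-43 \right)} - 13277 = \frac{1}{2 \left(-43\right)} - 13277 = \frac{1}{2} \left(- \frac{1}{43}\right) - 13277 = - \frac{1}{86} - 13277 = - \frac{1141823}{86}$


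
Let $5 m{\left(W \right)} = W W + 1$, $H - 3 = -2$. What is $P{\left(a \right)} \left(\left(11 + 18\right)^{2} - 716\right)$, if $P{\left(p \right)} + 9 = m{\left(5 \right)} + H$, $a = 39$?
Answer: $-350$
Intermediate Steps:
$H = 1$ ($H = 3 - 2 = 1$)
$m{\left(W \right)} = \frac{1}{5} + \frac{W^{2}}{5}$ ($m{\left(W \right)} = \frac{W W + 1}{5} = \frac{W^{2} + 1}{5} = \frac{1 + W^{2}}{5} = \frac{1}{5} + \frac{W^{2}}{5}$)
$P{\left(p \right)} = - \frac{14}{5}$ ($P{\left(p \right)} = -9 + \left(\left(\frac{1}{5} + \frac{5^{2}}{5}\right) + 1\right) = -9 + \left(\left(\frac{1}{5} + \frac{1}{5} \cdot 25\right) + 1\right) = -9 + \left(\left(\frac{1}{5} + 5\right) + 1\right) = -9 + \left(\frac{26}{5} + 1\right) = -9 + \frac{31}{5} = - \frac{14}{5}$)
$P{\left(a \right)} \left(\left(11 + 18\right)^{2} - 716\right) = - \frac{14 \left(\left(11 + 18\right)^{2} - 716\right)}{5} = - \frac{14 \left(29^{2} - 716\right)}{5} = - \frac{14 \left(841 - 716\right)}{5} = \left(- \frac{14}{5}\right) 125 = -350$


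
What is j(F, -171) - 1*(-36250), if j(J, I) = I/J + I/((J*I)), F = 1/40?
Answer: 29450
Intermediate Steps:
F = 1/40 ≈ 0.025000
j(J, I) = 1/J + I/J (j(J, I) = I/J + I/((I*J)) = I/J + I*(1/(I*J)) = I/J + 1/J = 1/J + I/J)
j(F, -171) - 1*(-36250) = (1 - 171)/(1/40) - 1*(-36250) = 40*(-170) + 36250 = -6800 + 36250 = 29450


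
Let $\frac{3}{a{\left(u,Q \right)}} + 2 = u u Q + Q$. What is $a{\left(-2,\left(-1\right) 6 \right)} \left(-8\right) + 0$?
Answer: $\frac{3}{4} \approx 0.75$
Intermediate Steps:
$a{\left(u,Q \right)} = \frac{3}{-2 + Q + Q u^{2}}$ ($a{\left(u,Q \right)} = \frac{3}{-2 + \left(u u Q + Q\right)} = \frac{3}{-2 + \left(u^{2} Q + Q\right)} = \frac{3}{-2 + \left(Q u^{2} + Q\right)} = \frac{3}{-2 + \left(Q + Q u^{2}\right)} = \frac{3}{-2 + Q + Q u^{2}}$)
$a{\left(-2,\left(-1\right) 6 \right)} \left(-8\right) + 0 = \frac{3}{-2 - 6 + \left(-1\right) 6 \left(-2\right)^{2}} \left(-8\right) + 0 = \frac{3}{-2 - 6 - 24} \left(-8\right) + 0 = \frac{3}{-32} \left(-8\right) + 0 = 3 \left(- \frac{1}{32}\right) \left(-8\right) + 0 = \left(- \frac{3}{32}\right) \left(-8\right) + 0 = \frac{3}{4} + 0 = \frac{3}{4}$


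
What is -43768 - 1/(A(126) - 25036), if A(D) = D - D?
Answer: -1095775647/25036 ≈ -43768.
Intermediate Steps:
A(D) = 0
-43768 - 1/(A(126) - 25036) = -43768 - 1/(0 - 25036) = -43768 - 1/(-25036) = -43768 - 1*(-1/25036) = -43768 + 1/25036 = -1095775647/25036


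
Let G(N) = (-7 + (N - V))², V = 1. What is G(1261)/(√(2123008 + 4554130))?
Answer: 1570009*√6677138/6677138 ≈ 607.58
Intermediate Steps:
G(N) = (-8 + N)² (G(N) = (-7 + (N - 1*1))² = (-7 + (N - 1))² = (-7 + (-1 + N))² = (-8 + N)²)
G(1261)/(√(2123008 + 4554130)) = (8 - 1*1261)²/(√(2123008 + 4554130)) = (8 - 1261)²/(√6677138) = (-1253)²*(√6677138/6677138) = 1570009*(√6677138/6677138) = 1570009*√6677138/6677138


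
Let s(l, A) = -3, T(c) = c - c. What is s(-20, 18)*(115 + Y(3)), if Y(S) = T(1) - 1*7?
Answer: -324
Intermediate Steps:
T(c) = 0
Y(S) = -7 (Y(S) = 0 - 1*7 = 0 - 7 = -7)
s(-20, 18)*(115 + Y(3)) = -3*(115 - 7) = -3*108 = -324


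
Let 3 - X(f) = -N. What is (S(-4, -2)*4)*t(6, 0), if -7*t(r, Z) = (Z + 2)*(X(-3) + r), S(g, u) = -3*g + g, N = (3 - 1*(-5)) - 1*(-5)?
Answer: -1408/7 ≈ -201.14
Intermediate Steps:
N = 13 (N = (3 + 5) + 5 = 8 + 5 = 13)
X(f) = 16 (X(f) = 3 - (-1)*13 = 3 - 1*(-13) = 3 + 13 = 16)
S(g, u) = -2*g
t(r, Z) = -(2 + Z)*(16 + r)/7 (t(r, Z) = -(Z + 2)*(16 + r)/7 = -(2 + Z)*(16 + r)/7)
(S(-4, -2)*4)*t(6, 0) = (-2*(-4)*4)*(-32/7 - 16/7*0 - 2/7*6 - 1/7*0*6) = (8*4)*(-32/7 + 0 - 12/7 + 0) = 32*(-44/7) = -1408/7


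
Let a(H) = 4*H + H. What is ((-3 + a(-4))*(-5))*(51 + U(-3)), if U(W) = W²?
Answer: 6900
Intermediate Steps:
a(H) = 5*H
((-3 + a(-4))*(-5))*(51 + U(-3)) = ((-3 + 5*(-4))*(-5))*(51 + (-3)²) = ((-3 - 20)*(-5))*(51 + 9) = -23*(-5)*60 = 115*60 = 6900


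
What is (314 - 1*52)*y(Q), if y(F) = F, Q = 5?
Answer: 1310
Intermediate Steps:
(314 - 1*52)*y(Q) = (314 - 1*52)*5 = (314 - 52)*5 = 262*5 = 1310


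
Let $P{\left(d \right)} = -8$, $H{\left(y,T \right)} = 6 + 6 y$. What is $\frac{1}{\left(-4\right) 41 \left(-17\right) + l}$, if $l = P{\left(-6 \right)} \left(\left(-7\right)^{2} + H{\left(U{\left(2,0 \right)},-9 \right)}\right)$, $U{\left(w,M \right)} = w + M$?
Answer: $\frac{1}{2252} \approx 0.00044405$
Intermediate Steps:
$U{\left(w,M \right)} = M + w$
$l = -536$ ($l = - 8 \left(\left(-7\right)^{2} + \left(6 + 6 \left(0 + 2\right)\right)\right) = - 8 \left(49 + \left(6 + 6 \cdot 2\right)\right) = - 8 \left(49 + \left(6 + 12\right)\right) = - 8 \left(49 + 18\right) = \left(-8\right) 67 = -536$)
$\frac{1}{\left(-4\right) 41 \left(-17\right) + l} = \frac{1}{\left(-4\right) 41 \left(-17\right) - 536} = \frac{1}{\left(-164\right) \left(-17\right) - 536} = \frac{1}{2788 - 536} = \frac{1}{2252}$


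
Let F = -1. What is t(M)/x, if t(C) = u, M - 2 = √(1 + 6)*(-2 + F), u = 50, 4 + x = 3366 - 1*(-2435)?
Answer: 50/5797 ≈ 0.0086251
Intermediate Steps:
x = 5797 (x = -4 + (3366 - 1*(-2435)) = -4 + (3366 + 2435) = -4 + 5801 = 5797)
M = 2 - 3*√7 (M = 2 + √(1 + 6)*(-2 - 1) = 2 + √7*(-3) = 2 - 3*√7 ≈ -5.9373)
t(C) = 50
t(M)/x = 50/5797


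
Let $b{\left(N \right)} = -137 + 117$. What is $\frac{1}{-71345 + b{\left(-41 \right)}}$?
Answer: $- \frac{1}{71365} \approx -1.4012 \cdot 10^{-5}$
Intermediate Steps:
$b{\left(N \right)} = -20$
$\frac{1}{-71345 + b{\left(-41 \right)}} = \frac{1}{-71345 - 20} = \frac{1}{-71365} = - \frac{1}{71365}$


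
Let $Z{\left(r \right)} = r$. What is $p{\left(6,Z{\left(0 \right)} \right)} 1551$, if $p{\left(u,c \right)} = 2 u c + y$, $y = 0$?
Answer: $0$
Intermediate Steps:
$p{\left(u,c \right)} = 2 c u$ ($p{\left(u,c \right)} = 2 u c + 0 = 2 c u + 0 = 2 c u$)
$p{\left(6,Z{\left(0 \right)} \right)} 1551 = 2 \cdot 0 \cdot 6 \cdot 1551 = 0 \cdot 1551 = 0$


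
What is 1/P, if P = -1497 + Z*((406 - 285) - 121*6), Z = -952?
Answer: 1/574463 ≈ 1.7408e-6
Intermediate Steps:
P = 574463 (P = -1497 - 952*((406 - 285) - 121*6) = -1497 - 952*(121 - 726) = -1497 - 952*(-605) = -1497 + 575960 = 574463)
1/P = 1/574463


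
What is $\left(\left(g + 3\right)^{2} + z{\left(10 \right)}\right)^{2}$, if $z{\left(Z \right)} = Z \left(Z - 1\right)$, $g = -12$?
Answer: $29241$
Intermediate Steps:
$z{\left(Z \right)} = Z \left(-1 + Z\right)$
$\left(\left(g + 3\right)^{2} + z{\left(10 \right)}\right)^{2} = \left(\left(-12 + 3\right)^{2} + 10 \left(-1 + 10\right)\right)^{2} = \left(\left(-9\right)^{2} + 10 \cdot 9\right)^{2} = \left(81 + 90\right)^{2} = 171^{2} = 29241$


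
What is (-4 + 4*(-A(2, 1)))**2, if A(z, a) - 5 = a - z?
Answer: 400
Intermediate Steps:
A(z, a) = 5 + a - z (A(z, a) = 5 + (a - z) = 5 + a - z)
(-4 + 4*(-A(2, 1)))**2 = (-4 + 4*(-(5 + 1 - 1*2)))**2 = (-4 + 4*(-(5 + 1 - 2)))**2 = (-4 + 4*(-1*4))**2 = (-4 + 4*(-4))**2 = (-4 - 16)**2 = (-20)**2 = 400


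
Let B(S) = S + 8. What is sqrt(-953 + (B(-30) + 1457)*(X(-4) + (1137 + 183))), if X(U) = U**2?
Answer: sqrt(1916207) ≈ 1384.3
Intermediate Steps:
B(S) = 8 + S
sqrt(-953 + (B(-30) + 1457)*(X(-4) + (1137 + 183))) = sqrt(-953 + ((8 - 30) + 1457)*((-4)**2 + (1137 + 183))) = sqrt(-953 + (-22 + 1457)*(16 + 1320)) = sqrt(-953 + 1435*1336) = sqrt(-953 + 1917160) = sqrt(1916207)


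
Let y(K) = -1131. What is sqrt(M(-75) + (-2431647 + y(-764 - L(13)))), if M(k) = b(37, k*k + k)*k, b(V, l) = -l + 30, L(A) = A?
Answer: I*sqrt(2018778) ≈ 1420.8*I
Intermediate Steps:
b(V, l) = 30 - l
M(k) = k*(30 - k - k**2) (M(k) = (30 - (k*k + k))*k = (30 - (k**2 + k))*k = (30 - (k + k**2))*k = (30 + (-k - k**2))*k = (30 - k - k**2)*k = k*(30 - k - k**2))
sqrt(M(-75) + (-2431647 + y(-764 - L(13)))) = sqrt(-75*(30 - 1*(-75) - 1*(-75)**2) + (-2431647 - 1131)) = sqrt(-75*(30 + 75 - 1*5625) - 2432778) = sqrt(-75*(30 + 75 - 5625) - 2432778) = sqrt(-75*(-5520) - 2432778) = sqrt(414000 - 2432778) = sqrt(-2018778) = I*sqrt(2018778)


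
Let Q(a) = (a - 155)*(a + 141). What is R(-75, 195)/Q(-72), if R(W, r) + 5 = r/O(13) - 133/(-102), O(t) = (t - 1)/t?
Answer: -42341/3195252 ≈ -0.013251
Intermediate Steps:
O(t) = (-1 + t)/t
R(W, r) = -377/102 + 13*r/12 (R(W, r) = -5 + (r/(((-1 + 13)/13)) - 133/(-102)) = -5 + (r/(((1/13)*12)) - 133*(-1/102)) = -5 + (r/(12/13) + 133/102) = -5 + (r*(13/12) + 133/102) = -5 + (13*r/12 + 133/102) = -5 + (133/102 + 13*r/12) = -377/102 + 13*r/12)
Q(a) = (-155 + a)*(141 + a)
R(-75, 195)/Q(-72) = (-377/102 + (13/12)*195)/(-21855 + (-72)² - 14*(-72)) = (-377/102 + 845/4)/(-21855 + 5184 + 1008) = (42341/204)/(-15663) = (42341/204)*(-1/15663) = -42341/3195252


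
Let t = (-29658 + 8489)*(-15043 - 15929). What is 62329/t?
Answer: 62329/655646268 ≈ 9.5065e-5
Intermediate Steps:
t = 655646268 (t = -21169*(-30972) = 655646268)
62329/t = 62329/655646268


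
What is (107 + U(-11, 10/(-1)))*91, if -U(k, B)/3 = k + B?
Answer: 15470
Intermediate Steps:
U(k, B) = -3*B - 3*k (U(k, B) = -3*(k + B) = -3*(B + k) = -3*B - 3*k)
(107 + U(-11, 10/(-1)))*91 = (107 + (-30/(-1) - 3*(-11)))*91 = (107 + (-30*(-1) + 33))*91 = (107 + (-3*(-10) + 33))*91 = (107 + (30 + 33))*91 = (107 + 63)*91 = 170*91 = 15470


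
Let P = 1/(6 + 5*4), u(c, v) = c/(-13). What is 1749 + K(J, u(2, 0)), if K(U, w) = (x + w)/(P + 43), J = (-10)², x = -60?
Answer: 1955567/1119 ≈ 1747.6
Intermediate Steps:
u(c, v) = -c/13 (u(c, v) = c*(-1/13) = -c/13)
J = 100
P = 1/26 (P = 1/(6 + 20) = 1/26 ≈ 0.038462)
K(U, w) = -520/373 + 26*w/1119 (K(U, w) = (-60 + w)/(1/26 + 43) = (-60 + w)/(1119/26) = (-60 + w)*(26/1119) = -520/373 + 26*w/1119)
1749 + K(J, u(2, 0)) = 1749 + (-520/373 + 26*(-1/13*2)/1119) = 1749 + (-520/373 + (26/1119)*(-2/13)) = 1749 + (-520/373 - 4/1119) = 1749 - 1564/1119 = 1955567/1119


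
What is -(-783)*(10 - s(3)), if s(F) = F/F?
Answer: 7047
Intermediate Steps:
s(F) = 1
-(-783)*(10 - s(3)) = -(-783)*(10 - 1*1) = -(-783)*(10 - 1) = -(-783)*9 = -783*(-9) = 7047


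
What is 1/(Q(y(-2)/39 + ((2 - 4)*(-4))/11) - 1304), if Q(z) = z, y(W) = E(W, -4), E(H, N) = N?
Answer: -429/559148 ≈ -0.00076724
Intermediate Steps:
y(W) = -4
1/(Q(y(-2)/39 + ((2 - 4)*(-4))/11) - 1304) = 1/((-4/39 + ((2 - 4)*(-4))/11) - 1304) = 1/((-4*1/39 - 2*(-4)*(1/11)) - 1304) = 1/((-4/39 + 8*(1/11)) - 1304) = 1/((-4/39 + 8/11) - 1304) = 1/(268/429 - 1304) = 1/(-559148/429) = -429/559148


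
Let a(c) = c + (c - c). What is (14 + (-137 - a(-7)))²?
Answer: 13456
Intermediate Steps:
a(c) = c (a(c) = c + 0 = c)
(14 + (-137 - a(-7)))² = (14 + (-137 - 1*(-7)))² = (14 + (-137 + 7))² = (14 - 130)² = (-116)² = 13456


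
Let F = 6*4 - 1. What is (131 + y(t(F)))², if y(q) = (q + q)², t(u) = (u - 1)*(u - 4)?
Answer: 488638746729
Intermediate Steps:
F = 23 (F = 24 - 1 = 23)
t(u) = (-1 + u)*(-4 + u)
y(q) = 4*q² (y(q) = (2*q)² = 4*q²)
(131 + y(t(F)))² = (131 + 4*(4 + 23² - 5*23)²)² = (131 + 4*(4 + 529 - 115)²)² = (131 + 4*418²)² = (131 + 4*174724)² = (131 + 698896)² = 699027² = 488638746729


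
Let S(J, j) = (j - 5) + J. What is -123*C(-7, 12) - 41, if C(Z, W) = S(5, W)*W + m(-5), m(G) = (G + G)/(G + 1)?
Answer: -36121/2 ≈ -18061.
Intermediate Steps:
S(J, j) = -5 + J + j (S(J, j) = (-5 + j) + J = -5 + J + j)
m(G) = 2*G/(1 + G) (m(G) = (2*G)/(1 + G) = 2*G/(1 + G))
C(Z, W) = 5/2 + W² (C(Z, W) = (-5 + 5 + W)*W + 2*(-5)/(1 - 5) = W*W + 2*(-5)/(-4) = W² + 2*(-5)*(-¼) = W² + 5/2 = 5/2 + W²)
-123*C(-7, 12) - 41 = -123*(5/2 + 12²) - 41 = -123*(5/2 + 144) - 41 = -123*293/2 - 41 = -36039/2 - 41 = -36121/2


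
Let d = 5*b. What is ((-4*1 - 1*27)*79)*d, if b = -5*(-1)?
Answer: -61225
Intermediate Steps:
b = 5
d = 25 (d = 5*5 = 25)
((-4*1 - 1*27)*79)*d = ((-4*1 - 1*27)*79)*25 = ((-4 - 27)*79)*25 = -31*79*25 = -2449*25 = -61225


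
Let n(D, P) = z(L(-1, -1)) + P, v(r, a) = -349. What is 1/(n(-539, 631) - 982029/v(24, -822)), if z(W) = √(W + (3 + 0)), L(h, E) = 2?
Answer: 419584552/1445399644499 - 121801*√5/1445399644499 ≈ 0.00029010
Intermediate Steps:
z(W) = √(3 + W) (z(W) = √(W + 3) = √(3 + W))
n(D, P) = P + √5 (n(D, P) = √(3 + 2) + P = √5 + P = P + √5)
1/(n(-539, 631) - 982029/v(24, -822)) = 1/((631 + √5) - 982029/(-349)) = 1/((631 + √5) - 982029*(-1/349)) = 1/((631 + √5) + 982029/349) = 1/(1202248/349 + √5)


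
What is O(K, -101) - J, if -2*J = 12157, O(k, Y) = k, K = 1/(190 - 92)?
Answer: 297847/49 ≈ 6078.5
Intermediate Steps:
K = 1/98 ≈ 0.010204
J = -12157/2 (J = -½*12157 = -12157/2 ≈ -6078.5)
O(K, -101) - J = 1/98 - 1*(-12157/2) = 1/98 + 12157/2 = 297847/49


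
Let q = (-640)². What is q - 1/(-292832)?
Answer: 119943987201/292832 ≈ 4.0960e+5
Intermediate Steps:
q = 409600
q - 1/(-292832) = 409600 - 1/(-292832) = 409600 - 1*(-1/292832) = 409600 + 1/292832 = 119943987201/292832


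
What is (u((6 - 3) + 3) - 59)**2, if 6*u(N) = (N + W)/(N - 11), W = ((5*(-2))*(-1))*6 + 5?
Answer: 3389281/900 ≈ 3765.9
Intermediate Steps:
W = 65 (W = -10*(-1)*6 + 5 = 10*6 + 5 = 60 + 5 = 65)
u(N) = (65 + N)/(6*(-11 + N)) (u(N) = ((N + 65)/(N - 11))/6 = ((65 + N)/(-11 + N))/6 = (65 + N)/(6*(-11 + N)))
(u((6 - 3) + 3) - 59)**2 = ((65 + ((6 - 3) + 3))/(6*(-11 + ((6 - 3) + 3))) - 59)**2 = ((65 + (3 + 3))/(6*(-11 + (3 + 3))) - 59)**2 = ((65 + 6)/(6*(-11 + 6)) - 59)**2 = ((1/6)*71/(-5) - 59)**2 = ((1/6)*(-1/5)*71 - 59)**2 = (-71/30 - 59)**2 = (-1841/30)**2 = 3389281/900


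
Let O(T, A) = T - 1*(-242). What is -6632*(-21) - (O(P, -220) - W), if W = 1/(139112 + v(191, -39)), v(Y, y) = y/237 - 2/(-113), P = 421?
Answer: 172131796374344/1241851513 ≈ 1.3861e+5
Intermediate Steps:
O(T, A) = 242 + T (O(T, A) = T + 242 = 242 + T)
v(Y, y) = 2/113 + y/237 (v(Y, y) = y*(1/237) - 2*(-1/113) = y/237 + 2/113 = 2/113 + y/237)
W = 8927/1241851513 (W = 1/(139112 + (2/113 + (1/237)*(-39))) = 1/(139112 + (2/113 - 13/79)) = 1/(139112 - 1311/8927) = 1/(1241851513/8927) = 8927/1241851513 ≈ 7.1885e-6)
-6632*(-21) - (O(P, -220) - W) = -6632*(-21) - ((242 + 421) - 1*8927/1241851513) = 139272 - (663 - 8927/1241851513) = 139272 - 1*823347544192/1241851513 = 139272 - 823347544192/1241851513 = 172131796374344/1241851513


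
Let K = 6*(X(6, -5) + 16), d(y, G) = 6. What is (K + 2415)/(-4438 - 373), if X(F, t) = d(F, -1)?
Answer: -9/17 ≈ -0.52941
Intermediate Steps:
X(F, t) = 6
K = 132 (K = 6*(6 + 16) = 6*22 = 132)
(K + 2415)/(-4438 - 373) = (132 + 2415)/(-4438 - 373) = 2547/(-4811) = 2547*(-1/4811) = -9/17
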